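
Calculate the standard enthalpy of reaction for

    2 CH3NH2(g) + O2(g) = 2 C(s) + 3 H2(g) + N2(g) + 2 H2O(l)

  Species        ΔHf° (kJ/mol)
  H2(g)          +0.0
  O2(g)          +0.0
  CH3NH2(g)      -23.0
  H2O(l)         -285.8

ΔH_rxn = -525.6 kJ/mol

Products: 2·(+0.0) + 3·(+0.0) + 1·(+0.0) + 2·(-285.8) = -571.6
Reactants: 2·(-23.0) + 1·(+0.0) = -46.0
ΔH_rxn = (-571.6) − (-46.0) = -525.6 kJ/mol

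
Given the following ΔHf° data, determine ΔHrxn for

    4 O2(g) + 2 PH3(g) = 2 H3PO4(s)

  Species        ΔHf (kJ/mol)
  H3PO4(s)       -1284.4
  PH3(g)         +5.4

Products: 2·(-1284.4) = -2568.8
Reactants: 4·(+0.0) + 2·(+5.4) = +10.8
ΔHrxn = (-2568.8) − (+10.8) = -2579.6 kJ/mol

ΔHrxn = -2579.6 kJ/mol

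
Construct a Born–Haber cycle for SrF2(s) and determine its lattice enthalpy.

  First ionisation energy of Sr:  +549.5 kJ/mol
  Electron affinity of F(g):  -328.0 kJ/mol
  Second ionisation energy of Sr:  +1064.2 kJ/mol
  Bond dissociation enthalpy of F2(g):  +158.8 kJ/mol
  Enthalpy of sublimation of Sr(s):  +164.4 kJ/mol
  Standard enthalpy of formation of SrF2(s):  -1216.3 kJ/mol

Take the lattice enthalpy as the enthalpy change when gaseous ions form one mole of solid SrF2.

U = -2497.2 kJ/mol

ΔHf° = 1·ΔHsub + 1·(ΣIE) + 1·D(F2) + 2·EA + U
-1216.3 = 1·(+164.4) + 1·(+1613.7) + 1·(+158.8) + 2·(-328.0) + U
U = -1216.3 − (+1280.9) = -2497.2 kJ/mol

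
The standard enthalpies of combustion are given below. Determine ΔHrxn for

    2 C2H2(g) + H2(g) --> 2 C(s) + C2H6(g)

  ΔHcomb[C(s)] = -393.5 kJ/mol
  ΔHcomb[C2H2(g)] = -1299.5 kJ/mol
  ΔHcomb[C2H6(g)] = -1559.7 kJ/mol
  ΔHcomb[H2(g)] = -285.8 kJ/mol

With combustion enthalpies, reactants minus products:
= [2·(-1299.5) + 1·(-285.8)] − [2·(-393.5) + 1·(-1559.7)]
= -538.1 kJ/mol

ΔHrxn = -538.1 kJ/mol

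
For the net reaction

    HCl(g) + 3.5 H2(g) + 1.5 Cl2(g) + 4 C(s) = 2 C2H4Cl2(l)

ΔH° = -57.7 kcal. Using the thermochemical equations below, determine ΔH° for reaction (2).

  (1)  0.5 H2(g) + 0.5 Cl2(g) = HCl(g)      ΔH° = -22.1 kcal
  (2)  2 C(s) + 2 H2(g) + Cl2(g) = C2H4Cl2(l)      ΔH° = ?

(1) reversed: +22.1 kcal
(2) × 2: contributes 2·x
-57.7 = (+22.1) + 2·x
x = (-57.7 − (+22.1)) / (2) = -39.9 kcal

ΔH° = -39.9 kcal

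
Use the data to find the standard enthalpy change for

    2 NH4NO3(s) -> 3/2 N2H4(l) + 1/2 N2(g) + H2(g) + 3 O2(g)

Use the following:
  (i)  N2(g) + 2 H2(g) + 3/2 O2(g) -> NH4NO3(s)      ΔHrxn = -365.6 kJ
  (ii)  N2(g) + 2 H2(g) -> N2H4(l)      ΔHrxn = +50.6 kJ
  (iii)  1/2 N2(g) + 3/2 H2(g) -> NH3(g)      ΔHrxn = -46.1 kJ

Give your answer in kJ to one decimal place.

ΔHrxn = 807.1 kJ

(i) reversed and × 2 (reverse to put NH4NO3(s) on the reactant side; scale by 2 for the 2 NH4NO3(s)): (-2)·(-365.6) = +731.2 kJ
(ii) × 3/2 (scale by 3/2 for the 3/2 N2H4(l)): (3/2)·(+50.6) = +75.9 kJ
(iii): not needed (NH3(g) appears nowhere else).
Combining the equations, ΔHrxn = (+731.2) + (+75.9) = 807.1 kJ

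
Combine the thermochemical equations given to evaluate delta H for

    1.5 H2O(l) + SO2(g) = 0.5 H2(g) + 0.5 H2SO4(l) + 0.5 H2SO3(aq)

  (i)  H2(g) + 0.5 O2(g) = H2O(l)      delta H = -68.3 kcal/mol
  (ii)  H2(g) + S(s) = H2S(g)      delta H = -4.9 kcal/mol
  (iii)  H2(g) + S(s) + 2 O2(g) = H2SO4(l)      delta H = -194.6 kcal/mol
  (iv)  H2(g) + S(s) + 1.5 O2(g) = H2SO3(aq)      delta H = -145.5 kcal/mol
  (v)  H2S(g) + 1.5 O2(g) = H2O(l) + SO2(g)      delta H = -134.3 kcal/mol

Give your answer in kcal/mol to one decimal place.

delta H = 3.3 kcal/mol

(i) reversed and × 1/2: (-1/2)·(-68.3) = +34.15 kcal/mol
(ii) reversed: +4.9 kcal/mol
(iii) × 1/2 (×1/2 to match 1/2 H2SO4(l) in the target): (1/2)·(-194.6) = -97.3 kcal/mol
(iv) × 1/2 (scale by 1/2 for the 1/2 H2SO3(aq)): (1/2)·(-145.5) = -72.75 kcal/mol
(v) reversed (reverse to put SO2(g) on the reactant side): +134.3 kcal/mol
Combining the equations, delta H = (-1/2)·(-68.3) + (-1)·(-4.9) + (1/2)·(-194.6) + (1/2)·(-145.5) + (-1)·(-134.3) = 3.3 kcal/mol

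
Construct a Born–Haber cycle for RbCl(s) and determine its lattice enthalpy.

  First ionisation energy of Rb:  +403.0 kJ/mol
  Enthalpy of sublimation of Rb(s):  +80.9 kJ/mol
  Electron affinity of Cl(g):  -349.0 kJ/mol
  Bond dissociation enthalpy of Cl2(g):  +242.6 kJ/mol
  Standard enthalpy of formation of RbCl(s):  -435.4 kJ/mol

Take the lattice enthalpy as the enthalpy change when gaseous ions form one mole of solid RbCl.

U = -691.6 kJ/mol

ΔHf° = 1·ΔHsub + 1·(ΣIE) + 1/2·D(Cl2) + 1·EA + U
-435.4 = 1·(+80.9) + 1·(+403.0) + 1/2·(+242.6) + 1·(-349.0) + U
U = -435.4 − (+256.2) = -691.6 kJ/mol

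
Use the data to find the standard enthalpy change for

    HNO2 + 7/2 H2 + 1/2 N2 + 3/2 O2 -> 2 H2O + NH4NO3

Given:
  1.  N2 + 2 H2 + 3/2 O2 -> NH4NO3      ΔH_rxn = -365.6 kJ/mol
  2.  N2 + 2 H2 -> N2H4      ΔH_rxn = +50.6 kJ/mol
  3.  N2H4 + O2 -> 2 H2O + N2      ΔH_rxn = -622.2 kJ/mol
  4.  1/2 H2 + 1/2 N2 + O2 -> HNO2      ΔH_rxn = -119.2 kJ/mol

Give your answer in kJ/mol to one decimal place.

ΔH_rxn = -818.0 kJ/mol

eq. 1 as written: -365.6 kJ/mol
eq. 2 as written: +50.6 kJ/mol
eq. 3 as written: -622.2 kJ/mol
eq. 4 reversed: +119.2 kJ/mol
Combining the equations, ΔH_rxn = (1)·(-365.6) + (1)·(+50.6) + (1)·(-622.2) + (-1)·(-119.2) = -818.0 kJ/mol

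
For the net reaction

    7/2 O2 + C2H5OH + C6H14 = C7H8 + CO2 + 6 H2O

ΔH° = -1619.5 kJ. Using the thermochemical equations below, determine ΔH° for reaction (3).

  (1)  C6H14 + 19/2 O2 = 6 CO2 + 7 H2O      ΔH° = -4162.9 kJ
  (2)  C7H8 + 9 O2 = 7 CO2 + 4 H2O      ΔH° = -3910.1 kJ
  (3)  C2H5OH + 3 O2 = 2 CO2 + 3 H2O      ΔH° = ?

ΔH° = -1366.7 kJ

(1) as written: -4162.9 kJ
(2) reversed: +3910.1 kJ
(3) as written: contributes x
-1619.5 = (-4162.9) + (+3910.1) + x
x = (-1619.5 − (-252.8)) / (1) = -1366.7 kJ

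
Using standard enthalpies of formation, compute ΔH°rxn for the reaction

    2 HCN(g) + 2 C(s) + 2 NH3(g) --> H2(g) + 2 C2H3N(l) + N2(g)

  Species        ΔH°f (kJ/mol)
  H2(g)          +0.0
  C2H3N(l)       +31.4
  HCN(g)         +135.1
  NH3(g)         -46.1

ΔH°rxn = -115.2 kJ/mol

ΔH°rxn = Σ nΔHf°(products) − Σ nΔHf°(reactants).
Products: 1·(+0.0) + 2·(+31.4) + 1·(+0.0) = +62.8
Reactants: 2·(+135.1) + 2·(+0.0) + 2·(-46.1) = +178.0
ΔH°rxn = (+62.8) − (+178.0) = -115.2 kJ/mol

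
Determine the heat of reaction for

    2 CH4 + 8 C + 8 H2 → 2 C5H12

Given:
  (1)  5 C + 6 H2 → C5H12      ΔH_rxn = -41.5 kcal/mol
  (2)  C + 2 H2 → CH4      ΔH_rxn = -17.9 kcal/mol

(1) × 2: (2)·(-41.5) = -83.0 kcal/mol
(2) reversed and × 2: (-2)·(-17.9) = +35.8 kcal/mol
ΔH_rxn = (-83.0) + (+35.8) = -47.2 kcal/mol

ΔH_rxn = -47.2 kcal/mol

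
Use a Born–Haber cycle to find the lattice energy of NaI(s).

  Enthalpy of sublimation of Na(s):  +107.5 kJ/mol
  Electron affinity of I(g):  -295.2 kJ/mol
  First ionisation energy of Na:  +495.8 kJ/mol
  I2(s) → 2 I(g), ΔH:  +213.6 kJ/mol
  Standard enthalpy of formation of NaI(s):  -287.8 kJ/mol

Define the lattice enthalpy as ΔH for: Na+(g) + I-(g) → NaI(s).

ΔHf° = 1·ΔHsub + 1·(ΣIE) + 1/2·D(I2) + 1·EA + U
-287.8 = 1·(+107.5) + 1·(+495.8) + 1/2·(+213.6) + 1·(-295.2) + U
U = -287.8 − (+414.9) = -702.7 kJ/mol

U = -702.7 kJ/mol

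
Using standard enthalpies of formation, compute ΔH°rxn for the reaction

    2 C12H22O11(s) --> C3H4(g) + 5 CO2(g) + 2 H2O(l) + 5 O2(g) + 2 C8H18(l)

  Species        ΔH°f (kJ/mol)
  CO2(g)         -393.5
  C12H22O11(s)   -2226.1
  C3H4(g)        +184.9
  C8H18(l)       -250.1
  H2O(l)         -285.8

Products: 1·(+184.9) + 5·(-393.5) + 2·(-285.8) + 5·(+0.0) + 2·(-250.1) = -2854.4
Reactants: 2·(-2226.1) = -4452.2
ΔH°rxn = (-2854.4) − (-4452.2) = 1597.8 kJ/mol

ΔH°rxn = 1597.8 kJ/mol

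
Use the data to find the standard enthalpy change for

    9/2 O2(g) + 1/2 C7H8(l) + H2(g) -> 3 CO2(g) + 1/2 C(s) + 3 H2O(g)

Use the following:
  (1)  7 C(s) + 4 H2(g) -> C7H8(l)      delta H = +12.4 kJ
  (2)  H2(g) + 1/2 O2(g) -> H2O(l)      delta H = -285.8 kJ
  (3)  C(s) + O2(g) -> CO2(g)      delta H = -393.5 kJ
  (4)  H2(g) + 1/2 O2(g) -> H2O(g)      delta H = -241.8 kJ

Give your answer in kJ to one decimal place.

delta H = -1912.1 kJ

(1) reversed and × 1/2: (-1/2)·(+12.4) = -6.2 kJ
(2): not needed.
(3) × 3: (3)·(-393.5) = -1180.5 kJ
(4) × 3: (3)·(-241.8) = -725.4 kJ
delta H = (-1/2)·(+12.4) + (3)·(-393.5) + (3)·(-241.8) = -1912.1 kJ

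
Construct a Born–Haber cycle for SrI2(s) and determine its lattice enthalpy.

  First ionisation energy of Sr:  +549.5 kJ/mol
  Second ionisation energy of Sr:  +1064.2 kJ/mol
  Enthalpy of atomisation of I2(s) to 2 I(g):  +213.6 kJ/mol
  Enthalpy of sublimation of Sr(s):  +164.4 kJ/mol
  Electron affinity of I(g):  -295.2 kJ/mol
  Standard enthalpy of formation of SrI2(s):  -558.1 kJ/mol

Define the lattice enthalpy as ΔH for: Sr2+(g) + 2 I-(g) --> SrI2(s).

U = -1959.4 kJ/mol

ΔHf° = 1·ΔHsub + 1·(ΣIE) + 1·D(I2) + 2·EA + U
-558.1 = 1·(+164.4) + 1·(+1613.7) + 1·(+213.6) + 2·(-295.2) + U
U = -558.1 − (+1401.3) = -1959.4 kJ/mol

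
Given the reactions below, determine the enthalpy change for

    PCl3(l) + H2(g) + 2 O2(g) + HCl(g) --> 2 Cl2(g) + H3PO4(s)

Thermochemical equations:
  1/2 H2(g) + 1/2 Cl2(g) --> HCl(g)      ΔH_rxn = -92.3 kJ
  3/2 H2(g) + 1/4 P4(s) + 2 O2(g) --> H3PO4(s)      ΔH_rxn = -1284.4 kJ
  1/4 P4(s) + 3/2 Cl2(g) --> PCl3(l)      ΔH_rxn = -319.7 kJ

equation 1 reversed: +92.3 kJ
equation 2 as written: -1284.4 kJ
equation 3 reversed: +319.7 kJ
Summing the manipulated equations, ΔH_rxn = (-1)·(-92.3) + (1)·(-1284.4) + (-1)·(-319.7) = -872.4 kJ

ΔH_rxn = -872.4 kJ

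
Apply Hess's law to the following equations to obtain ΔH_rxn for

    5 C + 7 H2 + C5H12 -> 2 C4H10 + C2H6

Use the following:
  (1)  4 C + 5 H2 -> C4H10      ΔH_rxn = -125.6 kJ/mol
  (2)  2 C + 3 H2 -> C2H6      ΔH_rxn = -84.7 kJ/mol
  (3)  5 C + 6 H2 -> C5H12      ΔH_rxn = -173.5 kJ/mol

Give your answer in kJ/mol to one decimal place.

(1) × 2: (2)·(-125.6) = -251.2 kJ/mol
(2) as written: -84.7 kJ/mol
(3) reversed: +173.5 kJ/mol
By Hess's law, ΔH_rxn = (-251.2) + (-84.7) + (+173.5) = -162.4 kJ/mol

ΔH_rxn = -162.4 kJ/mol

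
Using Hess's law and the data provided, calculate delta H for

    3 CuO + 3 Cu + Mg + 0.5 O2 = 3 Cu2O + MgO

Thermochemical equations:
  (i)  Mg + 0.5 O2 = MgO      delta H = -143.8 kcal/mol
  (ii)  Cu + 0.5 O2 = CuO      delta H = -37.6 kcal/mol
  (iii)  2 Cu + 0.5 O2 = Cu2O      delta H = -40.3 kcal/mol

(i) as written: -143.8 kcal/mol
(ii) reversed and × 3: (-3)·(-37.6) = +112.8 kcal/mol
(iii) × 3: (3)·(-40.3) = -120.9 kcal/mol
Combining the equations, delta H = (-143.8) + (+112.8) + (-120.9) = -151.9 kcal/mol

delta H = -151.9 kcal/mol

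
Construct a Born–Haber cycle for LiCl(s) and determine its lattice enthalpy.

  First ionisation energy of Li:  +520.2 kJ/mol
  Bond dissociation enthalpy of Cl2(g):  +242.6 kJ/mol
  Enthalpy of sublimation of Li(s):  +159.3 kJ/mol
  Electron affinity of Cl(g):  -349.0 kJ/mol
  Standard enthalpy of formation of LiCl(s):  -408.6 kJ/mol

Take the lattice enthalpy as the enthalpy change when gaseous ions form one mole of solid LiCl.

ΔHf° = 1·ΔHsub + 1·(ΣIE) + 1/2·D(Cl2) + 1·EA + U
-408.6 = 1·(+159.3) + 1·(+520.2) + 1/2·(+242.6) + 1·(-349.0) + U
U = -408.6 − (+451.8) = -860.4 kJ/mol

U = -860.4 kJ/mol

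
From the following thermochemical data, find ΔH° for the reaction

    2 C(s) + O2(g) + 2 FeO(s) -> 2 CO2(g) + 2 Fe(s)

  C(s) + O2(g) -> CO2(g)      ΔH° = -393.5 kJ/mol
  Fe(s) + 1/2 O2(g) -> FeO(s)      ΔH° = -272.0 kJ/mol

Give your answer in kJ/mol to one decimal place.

equation 1 × 2 (×2 to match 2 CO2(g) in the target): (2)·(-393.5) = -787.0 kJ/mol
equation 2 reversed and × 2 (reverse to put FeO(s) on the reactant side; ×2 to match 2 FeO(s) in the target): (-2)·(-272.0) = +544.0 kJ/mol
By Hess's law, ΔH° = (2)·(-393.5) + (-2)·(-272.0) = -243.0 kJ/mol

ΔH° = -243.0 kJ/mol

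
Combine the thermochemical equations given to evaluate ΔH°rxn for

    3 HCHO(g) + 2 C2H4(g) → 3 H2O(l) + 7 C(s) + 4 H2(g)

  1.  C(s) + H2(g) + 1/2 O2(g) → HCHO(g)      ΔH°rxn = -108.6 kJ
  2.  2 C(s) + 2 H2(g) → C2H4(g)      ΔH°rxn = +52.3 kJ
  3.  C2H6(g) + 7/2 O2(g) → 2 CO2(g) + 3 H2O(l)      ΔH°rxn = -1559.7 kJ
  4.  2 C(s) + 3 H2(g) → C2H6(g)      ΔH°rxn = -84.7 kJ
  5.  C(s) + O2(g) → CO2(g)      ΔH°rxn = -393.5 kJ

eq. 1 reversed and × 3: (-3)·(-108.6) = +325.8 kJ
eq. 2 reversed and × 2: (-2)·(+52.3) = -104.6 kJ
eq. 3 as written: -1559.7 kJ
eq. 4 as written: -84.7 kJ
eq. 5 reversed and × 2: (-2)·(-393.5) = +787.0 kJ
ΔH°rxn = (+325.8) + (-104.6) + (-1559.7) + (-84.7) + (+787.0) = -636.2 kJ

ΔH°rxn = -636.2 kJ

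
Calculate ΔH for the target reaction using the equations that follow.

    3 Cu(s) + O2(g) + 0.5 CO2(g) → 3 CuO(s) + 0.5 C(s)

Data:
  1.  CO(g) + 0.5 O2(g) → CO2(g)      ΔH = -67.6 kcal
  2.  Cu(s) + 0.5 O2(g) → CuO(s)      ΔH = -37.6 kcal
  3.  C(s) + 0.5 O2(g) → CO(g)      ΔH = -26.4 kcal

ΔH = -65.8 kcal

eq. 1 reversed and × 1/2 (reverse to put CO2(g) on the reactant side; scale by 1/2 for the 1/2 CO2(g)): (-1/2)·(-67.6) = +33.8 kcal
eq. 2 × 3 (scale by 3 for the 3 CuO(s)): (3)·(-37.6) = -112.8 kcal
eq. 3 reversed and × 1/2 (C(s) must end up as a product; scale by 1/2 for the 1/2 C(s)): (-1/2)·(-26.4) = +13.2 kcal
Combining the equations, ΔH = (-1/2)·(-67.6) + (3)·(-37.6) + (-1/2)·(-26.4) = -65.8 kcal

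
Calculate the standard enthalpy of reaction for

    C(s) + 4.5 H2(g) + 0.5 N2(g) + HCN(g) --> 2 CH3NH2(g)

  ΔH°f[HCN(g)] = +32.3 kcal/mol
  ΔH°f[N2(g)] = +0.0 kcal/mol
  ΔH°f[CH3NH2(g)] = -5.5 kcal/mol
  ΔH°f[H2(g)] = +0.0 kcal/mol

Products: 2·(-5.5) = -11.0
Reactants: 1·(+0.0) + 9/2·(+0.0) + 1/2·(+0.0) + 1·(+32.3) = +32.3
ΔH°rxn = (-11.0) − (+32.3) = -43.3 kcal/mol

ΔH°rxn = -43.3 kcal/mol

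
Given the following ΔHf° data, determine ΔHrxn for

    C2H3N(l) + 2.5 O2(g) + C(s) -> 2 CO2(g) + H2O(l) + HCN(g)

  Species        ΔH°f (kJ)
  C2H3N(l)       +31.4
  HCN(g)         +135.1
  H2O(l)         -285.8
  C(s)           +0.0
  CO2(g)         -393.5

Products: 2·(-393.5) + 1·(-285.8) + 1·(+135.1) = -937.7
Reactants: 1·(+31.4) + 5/2·(+0.0) + 1·(+0.0) = +31.4
ΔHrxn = (-937.7) − (+31.4) = -969.1 kJ

ΔHrxn = -969.1 kJ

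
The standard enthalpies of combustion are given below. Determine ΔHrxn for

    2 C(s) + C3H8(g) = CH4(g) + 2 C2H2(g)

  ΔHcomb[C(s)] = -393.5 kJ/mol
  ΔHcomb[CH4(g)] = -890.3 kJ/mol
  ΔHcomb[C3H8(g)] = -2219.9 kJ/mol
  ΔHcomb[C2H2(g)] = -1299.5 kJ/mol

ΔHrxn = 482.4 kJ/mol

Using ΔH = Σ nΔHc°(reactants) − Σ nΔHc°(products):
= [2·(-393.5) + 1·(-2219.9)] − [1·(-890.3) + 2·(-1299.5)]
= 482.4 kJ/mol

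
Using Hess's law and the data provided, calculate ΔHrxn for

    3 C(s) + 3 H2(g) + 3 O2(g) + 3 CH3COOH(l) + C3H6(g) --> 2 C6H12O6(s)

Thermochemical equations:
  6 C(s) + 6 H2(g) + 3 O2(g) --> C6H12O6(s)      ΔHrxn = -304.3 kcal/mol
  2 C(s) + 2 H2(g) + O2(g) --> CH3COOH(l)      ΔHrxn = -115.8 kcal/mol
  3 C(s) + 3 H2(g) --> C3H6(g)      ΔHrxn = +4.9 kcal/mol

equation 1 × 2: (2)·(-304.3) = -608.6 kcal/mol
equation 2 reversed and × 3: (-3)·(-115.8) = +347.4 kcal/mol
equation 3 reversed: -4.9 kcal/mol
ΔHrxn = (-608.6) + (+347.4) + (-4.9) = -266.1 kcal/mol

ΔHrxn = -266.1 kcal/mol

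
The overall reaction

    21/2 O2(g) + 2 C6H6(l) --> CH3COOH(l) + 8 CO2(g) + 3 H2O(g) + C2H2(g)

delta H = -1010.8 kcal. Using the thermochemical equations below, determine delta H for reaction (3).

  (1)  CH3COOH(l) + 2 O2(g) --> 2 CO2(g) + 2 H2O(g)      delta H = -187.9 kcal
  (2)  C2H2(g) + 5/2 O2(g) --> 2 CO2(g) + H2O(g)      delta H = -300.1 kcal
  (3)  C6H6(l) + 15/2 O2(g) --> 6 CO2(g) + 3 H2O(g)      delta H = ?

delta H = -749.4 kcal

(1) reversed: +187.9 kcal
(2) reversed: +300.1 kcal
(3) × 2: contributes 2·x
-1010.8 = (+187.9) + (+300.1) + 2·x
x = (-1010.8 − (+488.0)) / (2) = -749.4 kcal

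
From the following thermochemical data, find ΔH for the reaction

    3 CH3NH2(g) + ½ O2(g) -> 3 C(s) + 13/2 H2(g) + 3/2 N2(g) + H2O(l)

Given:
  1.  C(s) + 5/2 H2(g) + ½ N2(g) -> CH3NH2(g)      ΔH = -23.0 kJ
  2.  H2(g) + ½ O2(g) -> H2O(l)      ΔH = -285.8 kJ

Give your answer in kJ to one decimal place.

ΔH = -216.8 kJ

eq. 1 reversed and × 3: (-3)·(-23.0) = +69.0 kJ
eq. 2 as written: -285.8 kJ
ΔH = (+69.0) + (-285.8) = -216.8 kJ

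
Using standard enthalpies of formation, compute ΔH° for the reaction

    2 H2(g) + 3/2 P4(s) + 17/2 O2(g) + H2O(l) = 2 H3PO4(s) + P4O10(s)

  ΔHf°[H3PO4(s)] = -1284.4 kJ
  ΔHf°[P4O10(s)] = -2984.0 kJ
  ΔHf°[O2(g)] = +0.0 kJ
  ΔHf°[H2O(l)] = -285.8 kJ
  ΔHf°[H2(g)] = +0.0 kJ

Products: 2·(-1284.4) + 1·(-2984.0) = -5552.8
Reactants: 2·(+0.0) + 3/2·(+0.0) + 17/2·(+0.0) + 1·(-285.8) = -285.8
ΔH° = (-5552.8) − (-285.8) = -5267.0 kJ

ΔH° = -5267.0 kJ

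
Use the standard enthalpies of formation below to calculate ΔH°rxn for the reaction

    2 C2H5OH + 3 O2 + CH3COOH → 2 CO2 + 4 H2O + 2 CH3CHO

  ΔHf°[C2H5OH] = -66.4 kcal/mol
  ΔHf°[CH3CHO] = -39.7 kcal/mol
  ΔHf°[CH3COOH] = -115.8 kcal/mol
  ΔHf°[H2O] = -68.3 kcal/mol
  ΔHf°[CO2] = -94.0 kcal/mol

Products: 2·(-94.0) + 4·(-68.3) + 2·(-39.7) = -540.6
Reactants: 2·(-66.4) + 3·(+0.0) + 1·(-115.8) = -248.6
ΔH°rxn = (-540.6) − (-248.6) = -292.0 kcal/mol

ΔH°rxn = -292.0 kcal/mol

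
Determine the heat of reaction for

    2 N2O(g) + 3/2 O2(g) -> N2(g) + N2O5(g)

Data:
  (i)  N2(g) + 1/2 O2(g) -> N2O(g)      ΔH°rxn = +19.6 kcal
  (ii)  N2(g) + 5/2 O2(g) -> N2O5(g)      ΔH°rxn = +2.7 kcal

(i) reversed and × 2: (-2)·(+19.6) = -39.2 kcal
(ii) as written: +2.7 kcal
By Hess's law, ΔH°rxn = (-2)·(+19.6) + (1)·(+2.7) = -36.5 kcal

ΔH°rxn = -36.5 kcal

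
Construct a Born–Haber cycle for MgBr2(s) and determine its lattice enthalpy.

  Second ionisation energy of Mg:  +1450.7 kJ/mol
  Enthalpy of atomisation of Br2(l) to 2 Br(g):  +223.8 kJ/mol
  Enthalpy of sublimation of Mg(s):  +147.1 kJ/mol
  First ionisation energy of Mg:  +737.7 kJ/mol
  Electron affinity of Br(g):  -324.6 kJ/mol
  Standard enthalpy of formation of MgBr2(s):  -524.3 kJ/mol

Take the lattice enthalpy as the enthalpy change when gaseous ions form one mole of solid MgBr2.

U = -2434.4 kJ/mol

ΔHf° = 1·ΔHsub + 1·(ΣIE) + 1·D(Br2) + 2·EA + U
-524.3 = 1·(+147.1) + 1·(+2188.4) + 1·(+223.8) + 2·(-324.6) + U
U = -524.3 − (+1910.1) = -2434.4 kJ/mol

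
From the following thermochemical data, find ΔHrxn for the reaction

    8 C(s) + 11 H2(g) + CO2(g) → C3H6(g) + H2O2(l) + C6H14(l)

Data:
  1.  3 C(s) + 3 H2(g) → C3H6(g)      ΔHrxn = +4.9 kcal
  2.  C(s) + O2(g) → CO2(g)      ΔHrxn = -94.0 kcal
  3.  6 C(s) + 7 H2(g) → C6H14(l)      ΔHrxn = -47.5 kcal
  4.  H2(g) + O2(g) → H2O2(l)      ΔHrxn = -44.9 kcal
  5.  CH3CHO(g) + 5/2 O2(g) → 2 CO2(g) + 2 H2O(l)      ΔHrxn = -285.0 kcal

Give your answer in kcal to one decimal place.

eq. 1 as written: +4.9 kcal
eq. 2 reversed: +94.0 kcal
eq. 3 as written: -47.5 kcal
eq. 4 as written: -44.9 kcal
eq. 5: not needed.
Summing the manipulated equations, ΔHrxn = (+4.9) + (+94.0) + (-47.5) + (-44.9) = 6.5 kcal

ΔHrxn = 6.5 kcal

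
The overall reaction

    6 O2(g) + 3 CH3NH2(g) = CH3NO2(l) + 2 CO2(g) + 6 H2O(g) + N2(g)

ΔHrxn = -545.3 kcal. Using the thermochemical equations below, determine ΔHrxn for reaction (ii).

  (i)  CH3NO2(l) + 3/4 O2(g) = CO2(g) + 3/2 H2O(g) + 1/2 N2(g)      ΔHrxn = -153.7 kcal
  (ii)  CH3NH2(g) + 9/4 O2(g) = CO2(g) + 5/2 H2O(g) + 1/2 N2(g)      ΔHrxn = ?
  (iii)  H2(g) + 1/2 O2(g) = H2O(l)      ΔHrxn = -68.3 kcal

ΔHrxn = -233.0 kcal

(i) reversed (reverse to put CH3NO2(l) on the product side): +153.7 kcal
(ii) × 3 (×3 to match 3 CH3NH2(g) in the target): contributes 3·x
(iii): not needed (H2O(l) appears nowhere else).
-545.3 = (+153.7) + 3·x
x = (-545.3 − (+153.7)) / (3) = -233.0 kcal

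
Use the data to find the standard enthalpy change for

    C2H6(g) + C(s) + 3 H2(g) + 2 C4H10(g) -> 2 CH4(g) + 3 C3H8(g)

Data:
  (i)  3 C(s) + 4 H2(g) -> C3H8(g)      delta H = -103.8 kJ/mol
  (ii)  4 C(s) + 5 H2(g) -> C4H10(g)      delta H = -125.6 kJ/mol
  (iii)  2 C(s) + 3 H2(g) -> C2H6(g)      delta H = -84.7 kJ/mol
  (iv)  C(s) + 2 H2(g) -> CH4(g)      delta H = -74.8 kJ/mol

(i) × 3: (3)·(-103.8) = -311.4 kJ/mol
(ii) reversed and × 2: (-2)·(-125.6) = +251.2 kJ/mol
(iii) reversed: +84.7 kJ/mol
(iv) × 2: (2)·(-74.8) = -149.6 kJ/mol
Combining the equations, delta H = (3)·(-103.8) + (-2)·(-125.6) + (-1)·(-84.7) + (2)·(-74.8) = -125.1 kJ/mol

delta H = -125.1 kJ/mol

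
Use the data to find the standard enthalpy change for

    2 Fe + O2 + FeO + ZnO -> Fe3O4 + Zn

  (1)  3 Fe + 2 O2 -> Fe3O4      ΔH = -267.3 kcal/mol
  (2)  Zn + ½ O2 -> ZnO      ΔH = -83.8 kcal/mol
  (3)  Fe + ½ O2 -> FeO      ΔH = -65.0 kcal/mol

(1) as written: -267.3 kcal/mol
(2) reversed: +83.8 kcal/mol
(3) reversed: +65.0 kcal/mol
Since enthalpy is a state function, ΔH = (1)·(-267.3) + (-1)·(-83.8) + (-1)·(-65.0) = -118.5 kcal/mol

ΔH = -118.5 kcal/mol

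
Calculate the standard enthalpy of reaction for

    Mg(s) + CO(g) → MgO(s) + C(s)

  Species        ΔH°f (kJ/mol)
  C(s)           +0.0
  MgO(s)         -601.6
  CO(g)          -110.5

ΔH_rxn = -491.1 kJ/mol

Products: 1·(-601.6) + 1·(+0.0) = -601.6
Reactants: 1·(+0.0) + 1·(-110.5) = -110.5
ΔH_rxn = (-601.6) − (-110.5) = -491.1 kJ/mol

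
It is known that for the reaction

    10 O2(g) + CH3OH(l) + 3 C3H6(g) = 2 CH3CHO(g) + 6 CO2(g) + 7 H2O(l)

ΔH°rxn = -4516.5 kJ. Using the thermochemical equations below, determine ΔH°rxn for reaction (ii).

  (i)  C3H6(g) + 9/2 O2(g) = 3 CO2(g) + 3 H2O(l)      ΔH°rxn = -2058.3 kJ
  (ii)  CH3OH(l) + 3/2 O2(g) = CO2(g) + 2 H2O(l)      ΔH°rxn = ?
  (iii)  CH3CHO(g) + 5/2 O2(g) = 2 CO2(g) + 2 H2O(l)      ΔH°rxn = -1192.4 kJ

(i) × 3 (×3 to match 3 C3H6(g) in the target): (3)·(-2058.3) = -6174.9 kJ
(ii) as written (CH3OH(l) already on the reactant side): contributes x
(iii) reversed and × 2 (CH3CHO(g) must end up as a product; scale by 2 for the 2 CH3CHO(g)): (-2)·(-1192.4) = +2384.8 kJ
-4516.5 = (-6174.9) + (+2384.8) + x
x = (-4516.5 − (-3790.1)) / (1) = -726.4 kJ

ΔH°rxn = -726.4 kJ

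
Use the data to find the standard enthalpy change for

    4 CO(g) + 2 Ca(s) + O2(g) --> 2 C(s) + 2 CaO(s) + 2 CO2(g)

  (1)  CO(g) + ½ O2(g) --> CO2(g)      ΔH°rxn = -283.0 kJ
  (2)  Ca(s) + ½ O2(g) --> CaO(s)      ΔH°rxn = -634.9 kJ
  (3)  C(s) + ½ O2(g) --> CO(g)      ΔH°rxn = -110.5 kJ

(1) × 2: (2)·(-283.0) = -566.0 kJ
(2) × 2: (2)·(-634.9) = -1269.8 kJ
(3) reversed and × 2: (-2)·(-110.5) = +221.0 kJ
ΔH°rxn = (-566.0) + (-1269.8) + (+221.0) = -1614.8 kJ

ΔH°rxn = -1614.8 kJ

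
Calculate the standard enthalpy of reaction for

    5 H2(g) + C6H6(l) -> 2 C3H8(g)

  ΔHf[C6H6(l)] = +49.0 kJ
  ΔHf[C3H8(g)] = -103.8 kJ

ΔH°rxn = Σ nΔHf°(products) − Σ nΔHf°(reactants).
Products: 2·(-103.8) = -207.6
Reactants: 5·(+0.0) + 1·(+49.0) = +49.0
ΔH_rxn = (-207.6) − (+49.0) = -256.6 kJ

ΔH_rxn = -256.6 kJ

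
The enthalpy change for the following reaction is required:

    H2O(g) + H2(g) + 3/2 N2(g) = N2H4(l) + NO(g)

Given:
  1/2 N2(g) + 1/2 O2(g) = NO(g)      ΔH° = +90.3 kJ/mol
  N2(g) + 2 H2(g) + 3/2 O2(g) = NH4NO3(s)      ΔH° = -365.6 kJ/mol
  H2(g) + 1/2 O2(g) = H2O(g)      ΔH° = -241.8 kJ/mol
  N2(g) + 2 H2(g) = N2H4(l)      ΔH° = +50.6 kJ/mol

equation 1 as written: +90.3 kJ/mol
equation 2: not needed.
equation 3 reversed: +241.8 kJ/mol
equation 4 as written: +50.6 kJ/mol
ΔH° = (+90.3) + (+241.8) + (+50.6) = 382.7 kJ/mol

ΔH° = 382.7 kJ/mol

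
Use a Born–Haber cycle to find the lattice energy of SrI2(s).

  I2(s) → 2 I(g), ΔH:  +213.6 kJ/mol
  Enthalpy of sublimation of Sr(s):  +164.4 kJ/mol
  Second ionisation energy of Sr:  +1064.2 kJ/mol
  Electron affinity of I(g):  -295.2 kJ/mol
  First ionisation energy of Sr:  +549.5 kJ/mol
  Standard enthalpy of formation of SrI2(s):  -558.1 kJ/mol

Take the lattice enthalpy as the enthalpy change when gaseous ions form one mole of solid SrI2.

U = -1959.4 kJ/mol

ΔHf° = 1·ΔHsub + 1·(ΣIE) + 1·D(I2) + 2·EA + U
-558.1 = 1·(+164.4) + 1·(+1613.7) + 1·(+213.6) + 2·(-295.2) + U
U = -558.1 − (+1401.3) = -1959.4 kJ/mol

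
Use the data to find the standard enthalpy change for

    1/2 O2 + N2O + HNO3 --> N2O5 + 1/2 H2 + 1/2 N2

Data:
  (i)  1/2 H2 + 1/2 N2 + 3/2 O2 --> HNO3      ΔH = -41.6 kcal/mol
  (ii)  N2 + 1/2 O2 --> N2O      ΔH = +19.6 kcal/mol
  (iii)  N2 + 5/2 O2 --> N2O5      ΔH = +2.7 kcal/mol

(i) reversed: +41.6 kcal/mol
(ii) reversed: -19.6 kcal/mol
(iii) as written: +2.7 kcal/mol
ΔH = (+41.6) + (-19.6) + (+2.7) = 24.7 kcal/mol

ΔH = 24.7 kcal/mol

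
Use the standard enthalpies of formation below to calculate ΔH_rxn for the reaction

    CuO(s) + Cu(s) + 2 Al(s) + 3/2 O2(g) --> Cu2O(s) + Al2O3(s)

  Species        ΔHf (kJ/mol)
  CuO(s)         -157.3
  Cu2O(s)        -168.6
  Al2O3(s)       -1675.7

Products: 1·(-168.6) + 1·(-1675.7) = -1844.3
Reactants: 1·(-157.3) + 1·(+0.0) + 2·(+0.0) + 3/2·(+0.0) = -157.3
ΔH_rxn = (-1844.3) − (-157.3) = -1687.0 kJ/mol

ΔH_rxn = -1687.0 kJ/mol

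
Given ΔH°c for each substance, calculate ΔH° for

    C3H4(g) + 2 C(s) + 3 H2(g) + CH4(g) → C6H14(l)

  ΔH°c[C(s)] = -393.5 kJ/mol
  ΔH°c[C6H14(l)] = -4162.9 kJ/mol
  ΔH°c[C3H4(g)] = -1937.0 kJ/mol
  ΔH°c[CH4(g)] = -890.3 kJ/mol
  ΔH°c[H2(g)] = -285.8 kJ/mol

Using ΔH = Σ nΔHc°(reactants) − Σ nΔHc°(products):
= [1·(-1937.0) + 2·(-393.5) + 3·(-285.8) + 1·(-890.3)] − [1·(-4162.9)]
= -308.8 kJ/mol

ΔH° = -308.8 kJ/mol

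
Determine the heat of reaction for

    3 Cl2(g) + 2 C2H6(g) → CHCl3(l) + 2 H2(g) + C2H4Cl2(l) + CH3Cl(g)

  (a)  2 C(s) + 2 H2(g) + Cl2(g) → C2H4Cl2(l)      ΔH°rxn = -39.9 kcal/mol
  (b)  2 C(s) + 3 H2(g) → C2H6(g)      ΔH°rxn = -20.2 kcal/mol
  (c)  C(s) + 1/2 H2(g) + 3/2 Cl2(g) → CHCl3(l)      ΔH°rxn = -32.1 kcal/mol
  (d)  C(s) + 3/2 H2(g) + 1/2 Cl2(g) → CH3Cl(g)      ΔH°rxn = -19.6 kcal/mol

ΔH°rxn = -51.2 kcal/mol

(a) as written (C2H4Cl2(l) already on the product side): -39.9 kcal/mol
(b) reversed and × 2 (C2H6(g) must end up as a reactant; ×2 to match 2 C2H6(g) in the target): (-2)·(-20.2) = +40.4 kcal/mol
(c) as written (CHCl3(l) already on the product side): -32.1 kcal/mol
(d) as written (CH3Cl(g) already on the product side): -19.6 kcal/mol
Combining the equations, ΔH°rxn = (1)·(-39.9) + (-2)·(-20.2) + (1)·(-32.1) + (1)·(-19.6) = -51.2 kcal/mol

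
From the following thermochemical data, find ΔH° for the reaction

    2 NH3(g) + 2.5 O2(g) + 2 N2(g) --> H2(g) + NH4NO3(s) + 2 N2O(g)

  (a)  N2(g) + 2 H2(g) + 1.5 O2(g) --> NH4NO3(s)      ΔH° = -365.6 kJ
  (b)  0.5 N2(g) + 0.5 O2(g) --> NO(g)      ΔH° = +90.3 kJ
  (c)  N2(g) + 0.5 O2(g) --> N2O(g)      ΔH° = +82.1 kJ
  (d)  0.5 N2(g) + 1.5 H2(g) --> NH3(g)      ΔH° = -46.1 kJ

ΔH° = -109.2 kJ

(a) as written (NH4NO3(s) already on the product side): -365.6 kJ
(b): not needed (NO(g) appears nowhere else).
(c) × 2 (×2 to match 2 N2O(g) in the target): (2)·(+82.1) = +164.2 kJ
(d) reversed and × 2 (NH3(g) must end up as a reactant; ×2 to match 2 NH3(g) in the target): (-2)·(-46.1) = +92.2 kJ
ΔH° = (-365.6) + (+164.2) + (+92.2) = -109.2 kJ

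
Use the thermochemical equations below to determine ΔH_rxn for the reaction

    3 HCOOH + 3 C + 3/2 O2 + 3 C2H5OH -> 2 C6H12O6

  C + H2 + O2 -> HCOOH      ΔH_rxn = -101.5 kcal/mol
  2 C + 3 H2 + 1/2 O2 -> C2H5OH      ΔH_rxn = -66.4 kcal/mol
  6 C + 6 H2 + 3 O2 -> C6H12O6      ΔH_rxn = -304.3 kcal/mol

equation 1 reversed and × 3: (-3)·(-101.5) = +304.5 kcal/mol
equation 2 reversed and × 3: (-3)·(-66.4) = +199.2 kcal/mol
equation 3 × 2: (2)·(-304.3) = -608.6 kcal/mol
ΔH_rxn = (+304.5) + (+199.2) + (-608.6) = -104.9 kcal/mol

ΔH_rxn = -104.9 kcal/mol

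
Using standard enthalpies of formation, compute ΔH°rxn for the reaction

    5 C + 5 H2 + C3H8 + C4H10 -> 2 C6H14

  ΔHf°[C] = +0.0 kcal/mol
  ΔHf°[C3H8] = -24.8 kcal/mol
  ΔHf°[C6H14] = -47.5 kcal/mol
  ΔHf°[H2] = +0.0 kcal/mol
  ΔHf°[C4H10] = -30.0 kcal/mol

ΔH°rxn = Σ nΔHf°(products) − Σ nΔHf°(reactants).
Products: 2·(-47.5) = -95.0
Reactants: 5·(+0.0) + 5·(+0.0) + 1·(-24.8) + 1·(-30.0) = -54.8
ΔH°rxn = (-95.0) − (-54.8) = -40.2 kcal/mol

ΔH°rxn = -40.2 kcal/mol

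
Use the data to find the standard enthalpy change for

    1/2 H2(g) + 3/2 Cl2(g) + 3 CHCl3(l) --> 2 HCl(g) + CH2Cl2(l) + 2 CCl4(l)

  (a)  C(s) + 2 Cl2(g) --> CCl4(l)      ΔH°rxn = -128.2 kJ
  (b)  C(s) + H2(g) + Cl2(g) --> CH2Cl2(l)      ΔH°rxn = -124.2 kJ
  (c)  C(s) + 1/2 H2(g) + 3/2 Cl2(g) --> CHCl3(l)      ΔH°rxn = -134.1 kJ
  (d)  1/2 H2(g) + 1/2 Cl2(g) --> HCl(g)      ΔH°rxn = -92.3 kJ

ΔH°rxn = -162.9 kJ

(a) × 2: (2)·(-128.2) = -256.4 kJ
(b) as written: -124.2 kJ
(c) reversed and × 3: (-3)·(-134.1) = +402.3 kJ
(d) × 2: (2)·(-92.3) = -184.6 kJ
ΔH°rxn = (-256.4) + (-124.2) + (+402.3) + (-184.6) = -162.9 kJ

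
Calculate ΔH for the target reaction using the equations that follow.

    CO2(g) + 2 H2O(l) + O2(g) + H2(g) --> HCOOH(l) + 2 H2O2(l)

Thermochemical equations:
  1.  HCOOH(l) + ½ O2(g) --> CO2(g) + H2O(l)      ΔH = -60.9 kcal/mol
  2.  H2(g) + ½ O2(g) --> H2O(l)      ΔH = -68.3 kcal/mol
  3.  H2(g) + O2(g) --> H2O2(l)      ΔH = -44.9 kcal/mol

ΔH = 39.4 kcal/mol

eq. 1 reversed: +60.9 kcal/mol
eq. 2 reversed: +68.3 kcal/mol
eq. 3 × 2: (2)·(-44.9) = -89.8 kcal/mol
Since enthalpy is a state function, ΔH = (-1)·(-60.9) + (-1)·(-68.3) + (2)·(-44.9) = 39.4 kcal/mol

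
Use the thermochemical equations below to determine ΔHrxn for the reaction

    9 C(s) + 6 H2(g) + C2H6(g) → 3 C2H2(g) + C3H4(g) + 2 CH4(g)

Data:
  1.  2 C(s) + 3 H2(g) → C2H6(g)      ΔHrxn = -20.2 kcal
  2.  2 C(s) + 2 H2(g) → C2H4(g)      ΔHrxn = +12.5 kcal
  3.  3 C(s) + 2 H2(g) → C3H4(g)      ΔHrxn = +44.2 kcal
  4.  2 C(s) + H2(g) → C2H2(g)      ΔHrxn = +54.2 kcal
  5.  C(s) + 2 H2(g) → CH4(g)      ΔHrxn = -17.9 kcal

eq. 1 reversed (reverse to put C2H6(g) on the reactant side): +20.2 kcal
eq. 2: not needed (C2H4(g) appears nowhere else).
eq. 3 as written (C3H4(g) already on the product side): +44.2 kcal
eq. 4 × 3 (×3 to match 3 C2H2(g) in the target): (3)·(+54.2) = +162.6 kcal
eq. 5 × 2 (×2 to match 2 CH4(g) in the target): (2)·(-17.9) = -35.8 kcal
ΔHrxn = (-1)·(-20.2) + (1)·(+44.2) + (3)·(+54.2) + (2)·(-17.9) = 191.2 kcal

ΔHrxn = 191.2 kcal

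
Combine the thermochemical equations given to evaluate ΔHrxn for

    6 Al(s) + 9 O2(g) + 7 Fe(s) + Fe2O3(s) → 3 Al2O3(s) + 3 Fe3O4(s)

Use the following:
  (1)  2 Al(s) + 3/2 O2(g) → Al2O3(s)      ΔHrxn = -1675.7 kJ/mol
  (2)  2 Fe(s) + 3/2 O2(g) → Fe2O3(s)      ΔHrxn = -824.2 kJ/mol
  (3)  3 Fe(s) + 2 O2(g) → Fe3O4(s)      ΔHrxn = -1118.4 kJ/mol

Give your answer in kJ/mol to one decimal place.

ΔHrxn = -7558.1 kJ/mol

(1) × 3 (scale by 3 for the 3 Al2O3(s)): (3)·(-1675.7) = -5027.1 kJ/mol
(2) reversed (reverse to put Fe2O3(s) on the reactant side): +824.2 kJ/mol
(3) × 3 (×3 to match 3 Fe3O4(s) in the target): (3)·(-1118.4) = -3355.2 kJ/mol
Summing the manipulated equations, ΔHrxn = (-5027.1) + (+824.2) + (-3355.2) = -7558.1 kJ/mol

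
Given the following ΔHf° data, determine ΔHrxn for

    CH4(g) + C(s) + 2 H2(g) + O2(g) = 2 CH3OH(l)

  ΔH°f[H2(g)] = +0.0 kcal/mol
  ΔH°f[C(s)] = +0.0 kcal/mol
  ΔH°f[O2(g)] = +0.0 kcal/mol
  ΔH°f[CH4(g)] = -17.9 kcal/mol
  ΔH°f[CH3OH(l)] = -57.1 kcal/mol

ΔH°rxn = Σ nΔHf°(products) − Σ nΔHf°(reactants).
Products: 2·(-57.1) = -114.2
Reactants: 1·(-17.9) + 1·(+0.0) + 2·(+0.0) + 1·(+0.0) = -17.9
ΔHrxn = (-114.2) − (-17.9) = -96.3 kcal/mol

ΔHrxn = -96.3 kcal/mol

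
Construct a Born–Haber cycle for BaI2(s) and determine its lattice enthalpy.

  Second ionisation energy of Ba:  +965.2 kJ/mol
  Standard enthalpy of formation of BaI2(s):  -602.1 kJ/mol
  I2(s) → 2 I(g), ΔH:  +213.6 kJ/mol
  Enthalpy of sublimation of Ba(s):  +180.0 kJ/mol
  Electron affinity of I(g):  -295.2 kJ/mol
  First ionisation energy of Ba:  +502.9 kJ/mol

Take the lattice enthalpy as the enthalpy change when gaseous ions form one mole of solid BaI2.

U = -1873.4 kJ/mol

ΔHf° = 1·ΔHsub + 1·(ΣIE) + 1·D(I2) + 2·EA + U
-602.1 = 1·(+180.0) + 1·(+1468.1) + 1·(+213.6) + 2·(-295.2) + U
U = -602.1 − (+1271.3) = -1873.4 kJ/mol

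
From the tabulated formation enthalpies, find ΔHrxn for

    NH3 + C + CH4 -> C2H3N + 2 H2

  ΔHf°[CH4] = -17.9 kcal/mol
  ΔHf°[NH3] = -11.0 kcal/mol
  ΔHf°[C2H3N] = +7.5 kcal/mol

ΔH°rxn = Σ nΔHf°(products) − Σ nΔHf°(reactants).
Products: 1·(+7.5) + 2·(+0.0) = +7.5
Reactants: 1·(-11.0) + 1·(+0.0) + 1·(-17.9) = -28.9
ΔHrxn = (+7.5) − (-28.9) = 36.4 kcal/mol

ΔHrxn = 36.4 kcal/mol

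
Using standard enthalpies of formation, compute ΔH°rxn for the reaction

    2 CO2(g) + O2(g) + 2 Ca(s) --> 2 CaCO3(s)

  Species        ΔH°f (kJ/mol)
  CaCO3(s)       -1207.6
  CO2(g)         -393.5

ΔH°rxn = Σ nΔHf°(products) − Σ nΔHf°(reactants).
Products: 2·(-1207.6) = -2415.2
Reactants: 2·(-393.5) + 1·(+0.0) + 2·(+0.0) = -787.0
ΔH°rxn = (-2415.2) − (-787.0) = -1628.2 kJ/mol

ΔH°rxn = -1628.2 kJ/mol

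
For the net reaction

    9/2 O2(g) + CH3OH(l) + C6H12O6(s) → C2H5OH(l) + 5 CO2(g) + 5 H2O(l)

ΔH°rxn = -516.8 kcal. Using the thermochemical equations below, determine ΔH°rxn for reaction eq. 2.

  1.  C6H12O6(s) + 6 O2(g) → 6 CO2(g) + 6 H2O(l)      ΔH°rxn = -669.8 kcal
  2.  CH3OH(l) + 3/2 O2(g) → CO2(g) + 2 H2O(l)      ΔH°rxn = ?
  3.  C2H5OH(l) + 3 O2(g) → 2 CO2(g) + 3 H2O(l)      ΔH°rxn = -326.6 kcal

eq. 1 as written: -669.8 kcal
eq. 2 as written: contributes x
eq. 3 reversed: +326.6 kcal
-516.8 = (-669.8) + (+326.6) + x
x = (-516.8 − (-343.2)) / (1) = -173.6 kcal

ΔH°rxn = -173.6 kcal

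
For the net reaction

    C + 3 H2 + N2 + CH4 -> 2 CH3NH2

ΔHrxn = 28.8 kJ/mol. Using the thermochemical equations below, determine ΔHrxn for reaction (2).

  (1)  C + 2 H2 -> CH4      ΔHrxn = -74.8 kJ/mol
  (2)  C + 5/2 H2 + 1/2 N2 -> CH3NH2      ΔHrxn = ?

(1) reversed (CH4 must end up as a reactant): +74.8 kJ/mol
(2) × 2 (scale by 2 for the 2 CH3NH2): contributes 2·x
+28.8 = (+74.8) + 2·x
x = (+28.8 − (+74.8)) / (2) = -23.0 kJ/mol

ΔHrxn = -23.0 kJ/mol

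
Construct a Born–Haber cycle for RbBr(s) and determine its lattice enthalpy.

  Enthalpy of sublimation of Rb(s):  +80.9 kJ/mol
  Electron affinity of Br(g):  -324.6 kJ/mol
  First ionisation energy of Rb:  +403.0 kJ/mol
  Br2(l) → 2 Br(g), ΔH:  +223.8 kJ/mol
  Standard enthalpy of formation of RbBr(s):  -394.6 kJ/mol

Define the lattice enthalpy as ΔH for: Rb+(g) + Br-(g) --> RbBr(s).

U = -665.8 kJ/mol

ΔHf° = 1·ΔHsub + 1·(ΣIE) + 1/2·D(Br2) + 1·EA + U
-394.6 = 1·(+80.9) + 1·(+403.0) + 1/2·(+223.8) + 1·(-324.6) + U
U = -394.6 − (+271.2) = -665.8 kJ/mol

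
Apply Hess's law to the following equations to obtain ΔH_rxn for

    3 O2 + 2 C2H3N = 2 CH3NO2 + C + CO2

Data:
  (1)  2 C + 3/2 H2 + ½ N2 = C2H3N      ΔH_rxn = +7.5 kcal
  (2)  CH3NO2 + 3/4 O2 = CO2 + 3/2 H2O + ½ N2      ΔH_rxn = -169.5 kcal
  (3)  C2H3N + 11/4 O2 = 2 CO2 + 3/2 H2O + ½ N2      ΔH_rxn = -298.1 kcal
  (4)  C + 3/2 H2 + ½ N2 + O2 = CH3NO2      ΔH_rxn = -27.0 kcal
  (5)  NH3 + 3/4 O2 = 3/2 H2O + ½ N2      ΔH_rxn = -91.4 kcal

ΔH_rxn = -163.1 kcal

(1) reversed: -7.5 kcal
(2) reversed: +169.5 kcal
(3) as written: -298.1 kcal
(4) as written: -27.0 kcal
(5): not needed (NH3 appears nowhere else).
Since enthalpy is a state function, ΔH_rxn = (-1)·(+7.5) + (-1)·(-169.5) + (1)·(-298.1) + (1)·(-27.0) = -163.1 kcal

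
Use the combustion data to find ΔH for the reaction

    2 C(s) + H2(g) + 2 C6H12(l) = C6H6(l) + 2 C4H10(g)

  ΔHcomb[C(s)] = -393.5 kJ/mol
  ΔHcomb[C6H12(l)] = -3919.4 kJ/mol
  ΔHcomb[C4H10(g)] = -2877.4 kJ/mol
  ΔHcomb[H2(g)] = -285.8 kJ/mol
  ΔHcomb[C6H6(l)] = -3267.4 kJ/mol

With combustion enthalpies, reactants minus products:
= [2·(-393.5) + 1·(-285.8) + 2·(-3919.4)] − [1·(-3267.4) + 2·(-2877.4)]
= 110.6 kJ/mol

ΔH = 110.6 kJ/mol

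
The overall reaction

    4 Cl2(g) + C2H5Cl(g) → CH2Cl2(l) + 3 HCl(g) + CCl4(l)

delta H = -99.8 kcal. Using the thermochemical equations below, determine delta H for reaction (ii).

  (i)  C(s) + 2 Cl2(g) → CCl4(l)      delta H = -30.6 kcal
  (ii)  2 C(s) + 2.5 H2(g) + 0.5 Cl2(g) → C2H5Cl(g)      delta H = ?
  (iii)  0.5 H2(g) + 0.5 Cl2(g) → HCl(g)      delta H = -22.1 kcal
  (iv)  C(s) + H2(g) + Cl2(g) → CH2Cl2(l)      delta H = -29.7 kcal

(i) as written: -30.6 kcal
(ii) reversed: contributes −x
(iii) × 3: (3)·(-22.1) = -66.3 kcal
(iv) as written: -29.7 kcal
-99.8 = (-30.6) + (-66.3) + (-29.7) − x
x = (-99.8 − (-126.6)) / (-1) = -26.8 kcal

delta H = -26.8 kcal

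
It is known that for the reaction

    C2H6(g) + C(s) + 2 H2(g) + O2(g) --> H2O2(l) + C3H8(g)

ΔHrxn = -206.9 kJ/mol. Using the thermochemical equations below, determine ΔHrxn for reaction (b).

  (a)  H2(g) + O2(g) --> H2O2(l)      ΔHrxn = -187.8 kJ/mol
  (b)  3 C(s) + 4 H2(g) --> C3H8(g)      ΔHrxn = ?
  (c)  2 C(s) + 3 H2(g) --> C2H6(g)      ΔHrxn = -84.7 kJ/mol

ΔHrxn = -103.8 kJ/mol

(a) as written (H2O2(l) already on the product side): -187.8 kJ/mol
(b) as written (C3H8(g) already on the product side): contributes x
(c) reversed (reverse to put C2H6(g) on the reactant side): +84.7 kJ/mol
-206.9 = (-187.8) + (+84.7) + x
x = (-206.9 − (-103.1)) / (1) = -103.8 kJ/mol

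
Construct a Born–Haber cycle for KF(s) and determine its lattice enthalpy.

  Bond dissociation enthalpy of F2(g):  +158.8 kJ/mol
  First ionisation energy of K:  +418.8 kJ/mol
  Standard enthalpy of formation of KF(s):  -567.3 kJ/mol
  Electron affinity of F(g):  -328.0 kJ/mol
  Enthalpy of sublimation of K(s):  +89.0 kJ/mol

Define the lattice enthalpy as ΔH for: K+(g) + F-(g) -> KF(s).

ΔHf° = 1·ΔHsub + 1·(ΣIE) + 1/2·D(F2) + 1·EA + U
-567.3 = 1·(+89.0) + 1·(+418.8) + 1/2·(+158.8) + 1·(-328.0) + U
U = -567.3 − (+259.2) = -826.5 kJ/mol

U = -826.5 kJ/mol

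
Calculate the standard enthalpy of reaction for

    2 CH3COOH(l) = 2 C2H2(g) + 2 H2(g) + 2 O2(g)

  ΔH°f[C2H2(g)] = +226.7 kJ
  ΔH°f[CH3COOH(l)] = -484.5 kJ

ΔH_rxn = 1422.4 kJ

ΔH°rxn = Σ nΔHf°(products) − Σ nΔHf°(reactants).
Products: 2·(+226.7) + 2·(+0.0) + 2·(+0.0) = +453.4
Reactants: 2·(-484.5) = -969.0
ΔH_rxn = (+453.4) − (-969.0) = 1422.4 kJ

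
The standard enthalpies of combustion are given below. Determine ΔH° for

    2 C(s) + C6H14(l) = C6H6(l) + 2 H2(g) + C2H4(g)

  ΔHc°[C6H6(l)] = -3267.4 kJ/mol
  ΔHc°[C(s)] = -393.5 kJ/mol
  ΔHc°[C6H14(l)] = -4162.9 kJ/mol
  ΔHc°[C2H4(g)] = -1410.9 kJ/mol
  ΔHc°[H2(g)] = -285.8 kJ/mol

With combustion enthalpies, reactants minus products:
= [2·(-393.5) + 1·(-4162.9)] − [1·(-3267.4) + 2·(-285.8) + 1·(-1410.9)]
= 300.0 kJ/mol

ΔH° = 300.0 kJ/mol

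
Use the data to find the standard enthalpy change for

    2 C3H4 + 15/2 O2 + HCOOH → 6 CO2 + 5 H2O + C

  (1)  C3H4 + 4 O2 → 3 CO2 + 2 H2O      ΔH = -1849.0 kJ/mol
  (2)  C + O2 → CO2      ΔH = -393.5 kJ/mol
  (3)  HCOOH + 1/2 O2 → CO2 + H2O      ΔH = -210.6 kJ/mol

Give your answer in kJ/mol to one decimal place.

ΔH = -3515.1 kJ/mol

(1) × 2 (×2 to match 2 C3H4 in the target): (2)·(-1849.0) = -3698.0 kJ/mol
(2) reversed (C must end up as a product): +393.5 kJ/mol
(3) as written (HCOOH already on the reactant side): -210.6 kJ/mol
Combining the equations, ΔH = (2)·(-1849.0) + (-1)·(-393.5) + (1)·(-210.6) = -3515.1 kJ/mol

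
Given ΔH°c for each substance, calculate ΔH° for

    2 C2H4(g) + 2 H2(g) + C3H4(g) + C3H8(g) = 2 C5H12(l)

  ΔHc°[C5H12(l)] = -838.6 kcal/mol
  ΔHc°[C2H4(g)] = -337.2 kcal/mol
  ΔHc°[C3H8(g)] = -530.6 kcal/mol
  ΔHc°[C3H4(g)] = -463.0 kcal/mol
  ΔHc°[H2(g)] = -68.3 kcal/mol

ΔH° = -127.4 kcal/mol

Using ΔH = Σ nΔHc°(reactants) − Σ nΔHc°(products):
= [2·(-337.2) + 2·(-68.3) + 1·(-463.0) + 1·(-530.6)] − [2·(-838.6)]
= -127.4 kcal/mol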